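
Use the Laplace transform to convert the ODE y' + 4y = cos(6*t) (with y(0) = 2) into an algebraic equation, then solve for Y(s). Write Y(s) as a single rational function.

Apply the Laplace transform to the equation.
The derivative rules (L{y'} = sY - y(0) = sY - 2) turn the left side into (s + 4)Y - (2).
The right side is L{cos(6*t)} = s/(s^2 + 36).
So (s + 4)Y = s/(s^2 + 36) + (2).
Isolate Y and clear denominators.

Y(s) = (2*s^2 + s + 72)/(s^3 + 4*s^2 + 36*s + 144)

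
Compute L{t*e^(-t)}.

L{e^(-t)} = 1/(s + 1).
Then apply L{t·g(t)} = -d/ds[H(s)] with H(s) = 1/(s + 1):
differentiating 1 time and applying the sign gives (s + 1)^(-2).

(s + 1)^(-2)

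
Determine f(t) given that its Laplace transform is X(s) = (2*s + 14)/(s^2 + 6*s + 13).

Complete the square in the denominator: s^2 + 6*s + 13 = (s + 3)^2 + 2^2.
Split the numerator to match: 2*s + 14 = 2·(s + 3) + 4·2.
Invert each term: 2·(s + 3)/((s + 3)^2 + 4) ↔ 2e^(-3t)cos(2t); 4·2/((s + 3)^2 + 4) ↔ 4e^(-3t)sin(2t).

f(t) = 4*exp(-3*t)*sin(2*t) + 2*exp(-3*t)*cos(2*t)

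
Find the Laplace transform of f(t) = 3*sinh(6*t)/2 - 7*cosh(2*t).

-7*s/(s^2 - 4) + 9/(s^2 - 36)

The transform is linear, so treat each term independently.
(3/2)·[L{sinh(6t)} = 6/(s^2 - 36)]; (-7)·[L{cosh(2t)} = s/(s^2 - 4)].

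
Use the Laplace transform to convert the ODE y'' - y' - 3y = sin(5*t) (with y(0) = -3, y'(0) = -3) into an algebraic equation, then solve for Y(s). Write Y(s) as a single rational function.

Apply the Laplace transform to the equation.
With L{y''} = s^2 Y - s·y(0) - y'(0) and L{y'} = sY - y(0), with y(0) = -3, y'(0) = -3: the LHS transforms to (s^2 - s - 3)Y - (-3*s).
The right side is L{sin(5*t)} = 5/(s^2 + 25).
So (s^2 - s - 3)Y = 5/(s^2 + 25) + (-3*s).
Divide through and combine into a single rational function.

Y(s) = (-3*s^3 - 75*s + 5)/(s^4 - s^3 + 22*s^2 - 25*s - 75)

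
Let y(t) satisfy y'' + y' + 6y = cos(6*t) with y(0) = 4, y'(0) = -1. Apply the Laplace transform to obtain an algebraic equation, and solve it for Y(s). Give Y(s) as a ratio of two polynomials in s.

Apply the Laplace transform to the equation.
The derivative rules (L{y''} = s^2 Y - s·y(0) - y'(0) and L{y'} = sY - y(0), with y(0) = 4, y'(0) = -1) turn the left side into (s^2 + s + 6)Y - (4*s + 3).
The right side is L{cos(6*t)} = s/(s^2 + 36).
So (s^2 + s + 6)Y = s/(s^2 + 36) + (4*s + 3).
Divide through and combine into a single rational function.

Y(s) = (4*s^3 + 3*s^2 + 145*s + 108)/(s^4 + s^3 + 42*s^2 + 36*s + 216)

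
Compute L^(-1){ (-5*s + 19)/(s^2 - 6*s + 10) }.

Complete the square in the denominator: s^2 - 6*s + 10 = (s - 3)^2 + 1^2.
Split the numerator to match: -5*s + 19 = -5·(s - 3) + 4·1.
Invert each term: -5·(s - 3)/((s - 3)^2 + 1) ↔ -5e^(3t)cos(t); 4·1/((s - 3)^2 + 1) ↔ 4e^(3t)sin(t).

4*exp(3*t)*sin(t) - 5*exp(3*t)*cos(t)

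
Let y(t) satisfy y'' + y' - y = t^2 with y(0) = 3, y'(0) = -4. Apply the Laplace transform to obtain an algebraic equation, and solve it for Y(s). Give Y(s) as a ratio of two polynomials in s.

Y(s) = (3*s^4 - s^3 + 2)/(s^5 + s^4 - s^3)

Transform both sides with L{·}.
The derivative rules (L{y''} = s^2 Y - s·y(0) - y'(0) and L{y'} = sY - y(0), with y(0) = 3, y'(0) = -4) turn the left side into (s^2 + s - 1)Y - (3*s - 1).
The right side is L{t^2} = 2/s^3.
So (s^2 + s - 1)Y = 2/s^3 + (3*s - 1).
Solve for Y(s) and write it as one ratio of polynomials.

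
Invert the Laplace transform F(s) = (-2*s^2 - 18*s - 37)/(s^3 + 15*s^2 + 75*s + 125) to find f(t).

f(t) = 3*t^2*exp(-5*t)/2 + 2*t*exp(-5*t) - 2*exp(-5*t)

Factor the denominator: s^3 + 15*s^2 + 75*s + 125 = (s + 5)^3.
Partial fraction decomposition gives [-2/(s + 5)] + [2/(s + 5)^2] + [3/(s + 5)^3].
Invert each term: -2/(s + 5) ↔ -2e^(-5t); 2/(s + 5)^2 ↔ 2t·e^(-5t); 3/(s + 5)^3 ↔ (3/2)t^2·e^(-5t).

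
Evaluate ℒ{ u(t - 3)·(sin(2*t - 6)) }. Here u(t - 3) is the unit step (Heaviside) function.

2*exp(-3*s)/(s^2 + 4)

By the second shifting theorem, L{u(t - c)·g(t - c)} = e^(-cs)·H(s) with c = 3 and H(s) = L{g(t)}.
L{sin(2t)} = 2/(s^2 + 4).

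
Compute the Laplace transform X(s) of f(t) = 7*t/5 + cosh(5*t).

By linearity of the Laplace transform, transform each term separately.
(7/5)·[L{t} = 1!/s^2 = 1/s^2]; L{cosh(5t)} = s/(s^2 - 25).

X(s) = s/(s^2 - 25) + 7/(5*s^2)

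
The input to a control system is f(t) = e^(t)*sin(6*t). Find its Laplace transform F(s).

F(s) = 6/((s - 1)^2 + 36)

L{sin(6t)} = 6/(s^2 + 36).
By the first shifting theorem, multiplying by e^(t) replaces s with s - 1.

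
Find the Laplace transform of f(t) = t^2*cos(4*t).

L{cos(4t)} = s/(s^2 + 16).
Then apply L{t^2·g(t)} = (-1)^2 d^2/ds^2[G(s)] with G(s) = s/(s^2 + 16):
differentiating 2 times and applying the sign gives 2*s*(s^2 - 48)/(s^2 + 16)^3.

2*s*(s^2 - 48)/(s^2 + 16)^3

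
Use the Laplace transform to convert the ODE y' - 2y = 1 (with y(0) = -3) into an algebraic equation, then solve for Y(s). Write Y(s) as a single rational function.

Laplace-transform each side.
Using L{y'} = sY - y(0) = sY - (-3), the left side becomes (s - 2)Y - (-3).
The right side is L{1} = 1/s.
So (s - 2)Y = 1/s + (-3).
Divide through and combine into a single rational function.

Y(s) = (-3*s + 1)/(s^2 - 2*s)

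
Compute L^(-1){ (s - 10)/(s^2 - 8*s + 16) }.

-6*t*exp(4*t) + exp(4*t)

Factor the denominator: s^2 - 8*s + 16 = (s - 4)^2.
Partial fraction decomposition gives [1/(s - 4)] + [-6/(s - 4)^2].
Invert each term: 1/(s - 4) ↔ e^(4t); -6/(s - 4)^2 ↔ -6t·e^(4t).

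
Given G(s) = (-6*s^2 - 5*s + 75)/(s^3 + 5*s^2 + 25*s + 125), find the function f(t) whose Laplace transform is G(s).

Factor the denominator: s^3 + 5*s^2 + 25*s + 125 = (s + 5)*(s^2 + 25).
Partial fraction decomposition gives [-1/(s + 5)] + [-5*s/(s^2 + 25)] + [20/(s^2 + 25)].
Invert each term: -1/(s + 5) ↔ -e^(-5t); -5·s/(s^2 + 25) ↔ -5cos(5t); 4·5/(s^2 + 25) ↔ 4sin(5t).

f(t) = 4*sin(5*t) - 5*cos(5*t) - exp(-5*t)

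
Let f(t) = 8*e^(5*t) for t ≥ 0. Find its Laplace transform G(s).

G(s) = 8/(s - 5)

L{8} = 8/s.
By the first shifting theorem, multiplying by e^(5t) replaces s with s - 5.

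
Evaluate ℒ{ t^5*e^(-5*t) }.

L{t^5} = 5!/s^6 = 120/s^6.
By the first shifting theorem, multiplying by e^(-5t) replaces s with s + 5.

120/(s + 5)^6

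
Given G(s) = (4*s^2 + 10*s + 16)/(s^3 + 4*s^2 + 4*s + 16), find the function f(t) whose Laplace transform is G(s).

f(t) = sin(2*t) + 2*cos(2*t) + 2*exp(-4*t)

Factor the denominator: s^3 + 4*s^2 + 4*s + 16 = (s + 4)*(s^2 + 4).
Partial fraction decomposition gives [2/(s + 4)] + [2*s/(s^2 + 4)] + [2/(s^2 + 4)].
Invert each term: 2/(s + 4) ↔ 2e^(-4t); 2·s/(s^2 + 4) ↔ 2cos(2t); 1·2/(s^2 + 4) ↔ sin(2t).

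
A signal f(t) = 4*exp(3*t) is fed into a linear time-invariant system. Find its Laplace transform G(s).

L{4} = 4/s.
By the first shifting theorem, multiplying by e^(3t) replaces s with s - 3.

G(s) = 4/(s - 3)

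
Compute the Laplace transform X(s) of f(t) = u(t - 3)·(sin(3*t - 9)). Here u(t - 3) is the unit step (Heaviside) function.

By the second shifting theorem, L{u(t - c)·g(t - c)} = e^(-cs)·G(s) with c = 3 and G(s) = L{g(t)}.
L{sin(3t)} = 3/(s^2 + 9).

X(s) = 3*exp(-3*s)/(s^2 + 9)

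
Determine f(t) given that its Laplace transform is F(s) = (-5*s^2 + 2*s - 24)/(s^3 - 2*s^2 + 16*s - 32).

Factor the denominator: s^3 - 2*s^2 + 16*s - 32 = (s - 2)*(s^2 + 16).
Partial fraction decomposition gives [-2/(s - 2)] + [-3*s/(s^2 + 16)] + [-4/(s^2 + 16)].
Invert each term: -2/(s - 2) ↔ -2e^(2t); -3·s/(s^2 + 16) ↔ -3cos(4t); -1·4/(s^2 + 16) ↔ -sin(4t).

f(t) = -2*exp(2*t) - sin(4*t) - 3*cos(4*t)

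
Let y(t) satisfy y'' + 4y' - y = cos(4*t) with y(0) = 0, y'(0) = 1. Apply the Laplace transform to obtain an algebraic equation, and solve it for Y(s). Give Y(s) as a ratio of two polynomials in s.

Y(s) = (s^2 + s + 16)/(s^4 + 4*s^3 + 15*s^2 + 64*s - 16)

Take the Laplace transform of both sides.
With L{y''} = s^2 Y - s·y(0) - y'(0) and L{y'} = sY - y(0), with y(0) = 0, y'(0) = 1: the LHS transforms to (s^2 + 4*s - 1)Y - (1).
The right side is L{cos(4*t)} = s/(s^2 + 16).
So (s^2 + 4*s - 1)Y = s/(s^2 + 16) + (1).
Solve for Y(s) and write it as one ratio of polynomials.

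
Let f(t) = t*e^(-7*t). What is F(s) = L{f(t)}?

L{e^(-7t)} = 1/(s + 7).
Then apply L{t·g(t)} = -d/ds[G(s)] with G(s) = 1/(s + 7):
differentiating 1 time and applying the sign gives (s + 7)^(-2).

F(s) = (s + 7)^(-2)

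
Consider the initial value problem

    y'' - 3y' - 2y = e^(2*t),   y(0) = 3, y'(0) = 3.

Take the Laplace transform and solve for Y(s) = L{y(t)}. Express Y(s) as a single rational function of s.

Apply the Laplace transform to the equation.
The derivative rules (L{y''} = s^2 Y - s·y(0) - y'(0) and L{y'} = sY - y(0), with y(0) = 3, y'(0) = 3) turn the left side into (s^2 - 3*s - 2)Y - (3*s - 6).
The right side is L{e^(2*t)} = 1/(s - 2).
So (s^2 - 3*s - 2)Y = 1/(s - 2) + (3*s - 6).
Solve for Y(s) and write it as one ratio of polynomials.

Y(s) = (3*s^2 - 12*s + 13)/(s^3 - 5*s^2 + 4*s + 4)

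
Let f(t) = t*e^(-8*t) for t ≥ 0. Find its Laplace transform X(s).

X(s) = (s + 8)^(-2)

L{e^(-8t)} = 1/(s + 8).
Then apply L{t·g(t)} = -d/ds[G(s)] with G(s) = 1/(s + 8):
differentiating 1 time and applying the sign gives (s + 8)^(-2).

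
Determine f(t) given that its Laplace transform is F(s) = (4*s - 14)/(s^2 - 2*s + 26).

Complete the square in the denominator: s^2 - 2*s + 26 = (s - 1)^2 + 5^2.
Split the numerator to match: 4*s - 14 = 4·(s - 1) - 2·5.
Invert each term: 4·(s - 1)/((s - 1)^2 + 25) ↔ 4e^(t)cos(5t); -2·5/((s - 1)^2 + 25) ↔ -2e^(t)sin(5t).

f(t) = -2*exp(t)*sin(5*t) + 4*exp(t)*cos(5*t)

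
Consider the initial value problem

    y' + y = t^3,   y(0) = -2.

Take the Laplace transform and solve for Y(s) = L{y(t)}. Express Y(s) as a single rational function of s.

Laplace-transform each side.
The derivative rules (L{y'} = sY - y(0) = sY - (-2)) turn the left side into (s + 1)Y - (-2).
The right side is L{t^3} = 6/s^4.
So (s + 1)Y = 6/s^4 + (-2).
Isolate Y and clear denominators.

Y(s) = (-2*s^4 + 6)/(s^5 + s^4)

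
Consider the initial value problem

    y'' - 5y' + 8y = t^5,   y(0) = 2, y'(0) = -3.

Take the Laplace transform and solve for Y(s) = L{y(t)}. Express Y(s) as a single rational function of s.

Take the Laplace transform of both sides.
Using L{y''} = s^2 Y - s·y(0) - y'(0) and L{y'} = sY - y(0), with y(0) = 2, y'(0) = -3, the left side becomes (s^2 - 5*s + 8)Y - (2*s - 13).
The right side is L{t^5} = 120/s^6.
So (s^2 - 5*s + 8)Y = 120/s^6 + (2*s - 13).
Isolate Y and clear denominators.

Y(s) = (2*s^7 - 13*s^6 + 120)/(s^8 - 5*s^7 + 8*s^6)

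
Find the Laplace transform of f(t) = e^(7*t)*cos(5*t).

(s - 7)/((s - 7)^2 + 25)

L{cos(5t)} = s/(s^2 + 25).
By the first shifting theorem, multiplying by e^(7t) replaces s with s - 7.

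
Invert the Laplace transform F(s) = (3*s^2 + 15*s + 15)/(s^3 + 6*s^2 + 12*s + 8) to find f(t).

f(t) = -3*t^2*exp(-2*t)/2 + 3*t*exp(-2*t) + 3*exp(-2*t)

Factor the denominator: s^3 + 6*s^2 + 12*s + 8 = (s + 2)^3.
Partial fraction decomposition gives [3/(s + 2)] + [3/(s + 2)^2] + [-3/(s + 2)^3].
Invert each term: 3/(s + 2) ↔ 3e^(-2t); 3/(s + 2)^2 ↔ 3t·e^(-2t); -3/(s + 2)^3 ↔ (-3/2)t^2·e^(-2t).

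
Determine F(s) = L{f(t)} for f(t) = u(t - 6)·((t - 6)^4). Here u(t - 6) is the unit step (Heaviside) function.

F(s) = 24*exp(-6*s)/s^5

By the second shifting theorem, L{u(t - c)·g(t - c)} = e^(-cs)·G(s) with c = 6 and G(s) = L{g(t)}.
L{t^4} = 4!/s^5 = 24/s^5.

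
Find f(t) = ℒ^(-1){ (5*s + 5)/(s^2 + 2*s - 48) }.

f(t) = 5*exp(-t)*cosh(7*t)

Rewrite the denominator: s^2 + 2*s - 48 = (s + 1)^2 - 49.
The form in (s + 1) signals a first-shifting-theorem factor e^(-t).
Since L{cosh(7t)} = s/(s^2 - 49), the inverse is exp(-t)*cosh(7*t), scaled by 5.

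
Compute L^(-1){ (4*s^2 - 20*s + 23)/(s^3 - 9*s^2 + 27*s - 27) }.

Factor the denominator: s^3 - 9*s^2 + 27*s - 27 = (s - 3)^3.
Partial fraction decomposition gives [4/(s - 3)] + [4/(s - 3)^2] + [-1/(s - 3)^3].
Invert each term: 4/(s - 3) ↔ 4e^(3t); 4/(s - 3)^2 ↔ 4t·e^(3t); -1/(s - 3)^3 ↔ (-1/2)t^2·e^(3t).

-t^2*exp(3*t)/2 + 4*t*exp(3*t) + 4*exp(3*t)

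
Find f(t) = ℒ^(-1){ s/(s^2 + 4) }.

f(t) = cos(2*t)

Since L{cos(2t)} = s/(s^2 + 4), the inverse is cos(2*t).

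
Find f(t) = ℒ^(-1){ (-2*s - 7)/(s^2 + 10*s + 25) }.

Factor the denominator: s^2 + 10*s + 25 = (s + 5)^2.
Partial fraction decomposition gives [-2/(s + 5)] + [3/(s + 5)^2].
Invert each term: -2/(s + 5) ↔ -2e^(-5t); 3/(s + 5)^2 ↔ 3t·e^(-5t).

f(t) = 3*t*exp(-5*t) - 2*exp(-5*t)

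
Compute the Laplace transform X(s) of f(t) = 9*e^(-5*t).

L{9} = 9/s.
By the first shifting theorem, multiplying by e^(-5t) replaces s with s + 5.

X(s) = 9/(s + 5)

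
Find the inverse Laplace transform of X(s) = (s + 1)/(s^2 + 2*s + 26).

exp(-t)*cos(5*t)

Rewrite the denominator: s^2 + 2*s + 26 = (s + 1)^2 + 25.
The form in (s + 1) signals a first-shifting-theorem factor e^(-t).
Since L{cos(5t)} = s/(s^2 + 25), the inverse is e^(-t)*cos(5*t).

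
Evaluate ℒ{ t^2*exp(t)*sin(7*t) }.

14*(3*s^2 - 6*s - 46)/(s^2 - 2*s + 50)^3

L{sin(7t)} = 7/(s^2 + 49).
Multiplying by e^(t) shifts s → s - 1, so L{exp(t)*sin(7*t)} = 7/((s - 1)^2 + 49).
Then apply L{t^2·g(t)} = (-1)^2 d^2/ds^2[G(s)] with G(s) = 7/((s - 1)^2 + 49):
differentiating 2 times and applying the sign gives 14*(3*s^2 - 6*s - 46)/(s^2 - 2*s + 50)^3.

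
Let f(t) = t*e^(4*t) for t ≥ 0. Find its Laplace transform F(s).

F(s) = (s - 4)^(-2)

L{e^(4t)} = 1/(s - 4).
Then apply L{t·g(t)} = -d/ds[G(s)] with G(s) = 1/(s - 4):
differentiating 1 time and applying the sign gives (s - 4)^(-2).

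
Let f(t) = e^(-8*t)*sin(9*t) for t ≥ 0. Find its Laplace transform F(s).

F(s) = 9/((s + 8)^2 + 81)

L{sin(9t)} = 9/(s^2 + 81).
By the first shifting theorem, multiplying by e^(-8t) replaces s with s + 8.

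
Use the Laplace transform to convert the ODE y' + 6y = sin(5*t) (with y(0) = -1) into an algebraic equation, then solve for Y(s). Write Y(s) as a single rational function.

Y(s) = (-s^2 - 20)/(s^3 + 6*s^2 + 25*s + 150)

Laplace-transform each side.
With L{y'} = sY - y(0) = sY - (-1): the LHS transforms to (s + 6)Y - (-1).
The right side is L{sin(5*t)} = 5/(s^2 + 25).
So (s + 6)Y = 5/(s^2 + 25) + (-1).
Isolate Y and clear denominators.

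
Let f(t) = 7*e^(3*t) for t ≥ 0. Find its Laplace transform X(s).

L{7} = 7/s.
By the first shifting theorem, multiplying by e^(3t) replaces s with s - 3.

X(s) = 7/(s - 3)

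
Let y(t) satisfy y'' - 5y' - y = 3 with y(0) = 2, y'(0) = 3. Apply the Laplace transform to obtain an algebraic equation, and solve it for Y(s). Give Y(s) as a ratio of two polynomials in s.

Apply the Laplace transform to the equation.
The derivative rules (L{y''} = s^2 Y - s·y(0) - y'(0) and L{y'} = sY - y(0), with y(0) = 2, y'(0) = 3) turn the left side into (s^2 - 5*s - 1)Y - (2*s - 7).
The right side is L{3} = 3/s.
So (s^2 - 5*s - 1)Y = 3/s + (2*s - 7).
Divide through and combine into a single rational function.

Y(s) = (2*s^2 - 7*s + 3)/(s^3 - 5*s^2 - s)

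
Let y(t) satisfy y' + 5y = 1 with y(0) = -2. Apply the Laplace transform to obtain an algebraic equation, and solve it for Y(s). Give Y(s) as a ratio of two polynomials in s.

Laplace-transform each side.
With L{y'} = sY - y(0) = sY - (-2): the LHS transforms to (s + 5)Y - (-2).
The right side is L{1} = 1/s.
So (s + 5)Y = 1/s + (-2).
Isolate Y and clear denominators.

Y(s) = (-2*s + 1)/(s^2 + 5*s)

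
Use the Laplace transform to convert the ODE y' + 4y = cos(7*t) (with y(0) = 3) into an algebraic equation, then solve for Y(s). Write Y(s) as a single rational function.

Y(s) = (3*s^2 + s + 147)/(s^3 + 4*s^2 + 49*s + 196)

Laplace-transform each side.
The derivative rules (L{y'} = sY - y(0) = sY - 3) turn the left side into (s + 4)Y - (3).
The right side is L{cos(7*t)} = s/(s^2 + 49).
So (s + 4)Y = s/(s^2 + 49) + (3).
Solve for Y(s) and write it as one ratio of polynomials.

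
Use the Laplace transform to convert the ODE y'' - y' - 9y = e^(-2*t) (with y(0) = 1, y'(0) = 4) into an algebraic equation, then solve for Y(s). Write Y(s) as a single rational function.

Apply the Laplace transform to the equation.
The derivative rules (L{y''} = s^2 Y - s·y(0) - y'(0) and L{y'} = sY - y(0), with y(0) = 1, y'(0) = 4) turn the left side into (s^2 - s - 9)Y - (s + 3).
The right side is L{e^(-2*t)} = 1/(s + 2).
So (s^2 - s - 9)Y = 1/(s + 2) + (s + 3).
Divide through and combine into a single rational function.

Y(s) = (s^2 + 5*s + 7)/(s^3 + s^2 - 11*s - 18)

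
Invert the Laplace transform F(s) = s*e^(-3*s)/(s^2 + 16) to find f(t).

The factor e^(-3s) signals a time shift by c = 3 (second shifting theorem).
L{cos(4t)} = s/(s^2 + 16), so L^-1{s/(s^2 + 16)} = cos(4*t).
Hence the inverse is u(t - 3) times that function evaluated at t - 3.

f(t) = Heaviside(t - 3)*(cos(4*t - 12))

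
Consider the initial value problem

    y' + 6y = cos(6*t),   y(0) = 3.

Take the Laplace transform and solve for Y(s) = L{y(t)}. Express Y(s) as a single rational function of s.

Take the Laplace transform of both sides.
The derivative rules (L{y'} = sY - y(0) = sY - 3) turn the left side into (s + 6)Y - (3).
The right side is L{cos(6*t)} = s/(s^2 + 36).
So (s + 6)Y = s/(s^2 + 36) + (3).
Isolate Y and clear denominators.

Y(s) = (3*s^2 + s + 108)/(s^3 + 6*s^2 + 36*s + 216)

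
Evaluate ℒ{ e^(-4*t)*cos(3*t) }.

L{cos(3t)} = s/(s^2 + 9).
By the first shifting theorem, multiplying by e^(-4t) replaces s with s + 4.

(s + 4)/((s + 4)^2 + 9)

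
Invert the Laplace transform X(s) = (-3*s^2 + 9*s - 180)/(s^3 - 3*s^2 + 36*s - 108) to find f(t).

Factor the denominator: s^3 - 3*s^2 + 36*s - 108 = (s - 3)*(s^2 + 36).
Partial fraction decomposition gives [-4/(s - 3)] + [s/(s^2 + 36)] + [12/(s^2 + 36)].
Invert each term: -4/(s - 3) ↔ -4e^(3t); 1·s/(s^2 + 36) ↔ cos(6t); 2·6/(s^2 + 36) ↔ 2sin(6t).

f(t) = -4*exp(3*t) + 2*sin(6*t) + cos(6*t)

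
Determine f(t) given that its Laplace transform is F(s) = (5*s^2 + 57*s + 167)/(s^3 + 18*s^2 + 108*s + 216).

Factor the denominator: s^3 + 18*s^2 + 108*s + 216 = (s + 6)^3.
Partial fraction decomposition gives [5/(s + 6)] + [-3/(s + 6)^2] + [5/(s + 6)^3].
Invert each term: 5/(s + 6) ↔ 5e^(-6t); -3/(s + 6)^2 ↔ -3t·e^(-6t); 5/(s + 6)^3 ↔ (5/2)t^2·e^(-6t).

f(t) = 5*t^2*exp(-6*t)/2 - 3*t*exp(-6*t) + 5*exp(-6*t)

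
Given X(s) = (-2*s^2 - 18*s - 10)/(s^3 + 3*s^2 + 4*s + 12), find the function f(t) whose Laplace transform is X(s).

Factor the denominator: s^3 + 3*s^2 + 4*s + 12 = (s + 3)*(s^2 + 4).
Partial fraction decomposition gives [2/(s + 3)] + [-4*s/(s^2 + 4)] + [-6/(s^2 + 4)].
Invert each term: 2/(s + 3) ↔ 2e^(-3t); -4·s/(s^2 + 4) ↔ -4cos(2t); -3·2/(s^2 + 4) ↔ -3sin(2t).

f(t) = -3*sin(2*t) - 4*cos(2*t) + 2*exp(-3*t)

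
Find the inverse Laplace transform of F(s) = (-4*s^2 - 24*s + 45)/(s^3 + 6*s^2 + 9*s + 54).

2*sin(3*t) - 5*cos(3*t) + exp(-6*t)

Factor the denominator: s^3 + 6*s^2 + 9*s + 54 = (s + 6)*(s^2 + 9).
Partial fraction decomposition gives [1/(s + 6)] + [-5*s/(s^2 + 9)] + [6/(s^2 + 9)].
Invert each term: 1/(s + 6) ↔ e^(-6t); -5·s/(s^2 + 9) ↔ -5cos(3t); 2·3/(s^2 + 9) ↔ 2sin(3t).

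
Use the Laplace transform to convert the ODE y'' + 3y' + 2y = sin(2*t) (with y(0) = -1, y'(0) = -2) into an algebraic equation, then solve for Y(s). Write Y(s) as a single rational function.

Y(s) = (-s^3 - 5*s^2 - 4*s - 18)/(s^4 + 3*s^3 + 6*s^2 + 12*s + 8)

Laplace-transform each side.
With L{y''} = s^2 Y - s·y(0) - y'(0) and L{y'} = sY - y(0), with y(0) = -1, y'(0) = -2: the LHS transforms to (s^2 + 3*s + 2)Y - (-s - 5).
The right side is L{sin(2*t)} = 2/(s^2 + 4).
So (s^2 + 3*s + 2)Y = 2/(s^2 + 4) + (-s - 5).
Divide through and combine into a single rational function.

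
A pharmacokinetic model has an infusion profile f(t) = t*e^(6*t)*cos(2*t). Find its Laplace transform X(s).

X(s) = (s - 8)*(s - 4)/(s^2 - 12*s + 40)^2

L{cos(2t)} = s/(s^2 + 4).
Multiplying by e^(6t) shifts s → s - 6, so L{e^(6*t)*cos(2*t)} = (s - 6)/((s - 6)^2 + 4).
Then apply L{t·g(t)} = -d/ds[G(s)] with G(s) = (s - 6)/((s - 6)^2 + 4):
differentiating 1 time and applying the sign gives (s - 8)*(s - 4)/(s^2 - 12*s + 40)^2.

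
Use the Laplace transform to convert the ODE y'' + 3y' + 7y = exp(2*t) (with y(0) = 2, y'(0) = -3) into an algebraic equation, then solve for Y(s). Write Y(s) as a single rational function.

Y(s) = (2*s^2 - s - 5)/(s^3 + s^2 + s - 14)

Take the Laplace transform of both sides.
The derivative rules (L{y''} = s^2 Y - s·y(0) - y'(0) and L{y'} = sY - y(0), with y(0) = 2, y'(0) = -3) turn the left side into (s^2 + 3*s + 7)Y - (2*s + 3).
The right side is L{exp(2*t)} = 1/(s - 2).
So (s^2 + 3*s + 7)Y = 1/(s - 2) + (2*s + 3).
Solve for Y(s) and write it as one ratio of polynomials.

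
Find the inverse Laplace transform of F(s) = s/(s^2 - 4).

cosh(2*t)

Since L{cosh(2t)} = s/(s^2 - 4), the inverse is cosh(2*t).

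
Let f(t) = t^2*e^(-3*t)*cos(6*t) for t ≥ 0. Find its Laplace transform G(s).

L{cos(6t)} = s/(s^2 + 36).
Multiplying by e^(-3t) shifts s → s + 3, so L{e^(-3*t)*cos(6*t)} = (s + 3)/((s + 3)^2 + 36).
Then apply L{t^2·g(t)} = (-1)^2 d^2/ds^2[H(s)] with H(s) = (s + 3)/((s + 3)^2 + 36):
differentiating 2 times and applying the sign gives 2*(s + 3)*(s^2 + 6*s - 99)/(s^2 + 6*s + 45)^3.

G(s) = 2*(s + 3)*(s^2 + 6*s - 99)/(s^2 + 6*s + 45)^3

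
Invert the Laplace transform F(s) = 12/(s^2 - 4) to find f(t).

Since L{sinh(2t)} = 2/(s^2 - 4), the inverse is sinh(2*t), scaled by 6.

f(t) = 6*sinh(2*t)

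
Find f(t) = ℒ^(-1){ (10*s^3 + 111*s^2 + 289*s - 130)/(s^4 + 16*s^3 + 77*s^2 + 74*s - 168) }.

f(t) = exp(t) + 5*exp(-4*t) - 2*exp(-6*t) + 6*exp(-7*t)

Factor the denominator: s^4 + 16*s^3 + 77*s^2 + 74*s - 168 = (s - 1)*(s + 4)*(s + 6)*(s + 7).
Partial fraction decomposition gives [1/(s - 1)] + [5/(s + 4)] + [-2/(s + 6)] + [6/(s + 7)].
Invert each term: 1/(s - 1) ↔ e^(t); 5/(s + 4) ↔ 5e^(-4t); -2/(s + 6) ↔ -2e^(-6t); 6/(s + 7) ↔ 6e^(-7t).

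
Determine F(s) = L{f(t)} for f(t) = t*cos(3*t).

L{cos(3t)} = s/(s^2 + 9).
Then apply L{t·g(t)} = -d/ds[G(s)] with G(s) = s/(s^2 + 9):
differentiating 1 time and applying the sign gives (s - 3)*(s + 3)/(s^2 + 9)^2.

F(s) = (s - 3)*(s + 3)/(s^2 + 9)^2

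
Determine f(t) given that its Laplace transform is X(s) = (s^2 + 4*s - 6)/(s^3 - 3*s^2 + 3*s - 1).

f(t) = -t^2*exp(t)/2 + 6*t*exp(t) + exp(t)

Factor the denominator: s^3 - 3*s^2 + 3*s - 1 = (s - 1)^3.
Partial fraction decomposition gives [1/(s - 1)] + [6/(s - 1)^2] + [-1/(s - 1)^3].
Invert each term: 1/(s - 1) ↔ e^(t); 6/(s - 1)^2 ↔ 6t·e^(t); -1/(s - 1)^3 ↔ (-1/2)t^2·e^(t).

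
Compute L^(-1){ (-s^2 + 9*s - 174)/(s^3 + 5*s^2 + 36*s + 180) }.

Factor the denominator: s^3 + 5*s^2 + 36*s + 180 = (s + 5)*(s^2 + 36).
Partial fraction decomposition gives [-4/(s + 5)] + [3*s/(s^2 + 36)] + [-6/(s^2 + 36)].
Invert each term: -4/(s + 5) ↔ -4e^(-5t); 3·s/(s^2 + 36) ↔ 3cos(6t); -1·6/(s^2 + 36) ↔ -sin(6t).

-sin(6*t) + 3*cos(6*t) - 4*exp(-5*t)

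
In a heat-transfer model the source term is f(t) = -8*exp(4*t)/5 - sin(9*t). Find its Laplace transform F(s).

By linearity of the Laplace transform, transform each term separately.
(-8/5)·[L{e^(4t)} = 1/(s - 4)]; (-1)·[L{sin(9t)} = 9/(s^2 + 81)].

F(s) = -9/(s^2 + 81) - 8/(5*(s - 4))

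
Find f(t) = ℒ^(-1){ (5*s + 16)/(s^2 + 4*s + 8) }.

Complete the square in the denominator: s^2 + 4*s + 8 = (s + 2)^2 + 2^2.
Split the numerator to match: 5*s + 16 = 5·(s + 2) + 3·2.
Invert each term: 5·(s + 2)/((s + 2)^2 + 4) ↔ 5e^(-2t)cos(2t); 3·2/((s + 2)^2 + 4) ↔ 3e^(-2t)sin(2t).

f(t) = 3*exp(-2*t)*sin(2*t) + 5*exp(-2*t)*cos(2*t)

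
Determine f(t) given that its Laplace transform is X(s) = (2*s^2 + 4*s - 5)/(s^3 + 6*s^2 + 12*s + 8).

Factor the denominator: s^3 + 6*s^2 + 12*s + 8 = (s + 2)^3.
Partial fraction decomposition gives [2/(s + 2)] + [-4/(s + 2)^2] + [-5/(s + 2)^3].
Invert each term: 2/(s + 2) ↔ 2e^(-2t); -4/(s + 2)^2 ↔ -4t·e^(-2t); -5/(s + 2)^3 ↔ (-5/2)t^2·e^(-2t).

f(t) = -5*t^2*exp(-2*t)/2 - 4*t*exp(-2*t) + 2*exp(-2*t)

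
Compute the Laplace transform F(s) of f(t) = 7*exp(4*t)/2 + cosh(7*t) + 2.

By linearity of the Laplace transform, transform each term separately.
(7/2)·[L{e^(4t)} = 1/(s - 4)]; L{cosh(7t)} = s/(s^2 - 49); L{2} = 2/s.

F(s) = s/(s^2 - 49) + 7/(2*(s - 4)) + 2/s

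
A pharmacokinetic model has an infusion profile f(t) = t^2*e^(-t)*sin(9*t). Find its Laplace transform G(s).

G(s) = 54*(s^2 + 2*s - 26)/(s^2 + 2*s + 82)^3

L{sin(9t)} = 9/(s^2 + 81).
Multiplying by e^(-t) shifts s → s + 1, so L{e^(-t)*sin(9*t)} = 9/((s + 1)^2 + 81).
Then apply L{t^2·g(t)} = (-1)^2 d^2/ds^2[H(s)] with H(s) = 9/((s + 1)^2 + 81):
differentiating 2 times and applying the sign gives 54*(s^2 + 2*s - 26)/(s^2 + 2*s + 82)^3.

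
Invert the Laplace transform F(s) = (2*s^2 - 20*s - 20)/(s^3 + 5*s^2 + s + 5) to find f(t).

f(t) = -5*sin(t) - 3*cos(t) + 5*exp(-5*t)

Factor the denominator: s^3 + 5*s^2 + s + 5 = (s + 5)*(s^2 + 1).
Partial fraction decomposition gives [5/(s + 5)] + [-3*s/(s^2 + 1)] + [-5/(s^2 + 1)].
Invert each term: 5/(s + 5) ↔ 5e^(-5t); -3·s/(s^2 + 1) ↔ -3cos(t); -5·1/(s^2 + 1) ↔ -5sin(t).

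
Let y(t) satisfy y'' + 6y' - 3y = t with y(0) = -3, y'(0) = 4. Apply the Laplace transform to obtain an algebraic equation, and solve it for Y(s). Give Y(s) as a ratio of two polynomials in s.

Y(s) = (-3*s^3 - 14*s^2 + 1)/(s^4 + 6*s^3 - 3*s^2)

Apply the Laplace transform to the equation.
The derivative rules (L{y''} = s^2 Y - s·y(0) - y'(0) and L{y'} = sY - y(0), with y(0) = -3, y'(0) = 4) turn the left side into (s^2 + 6*s - 3)Y - (-3*s - 14).
The right side is L{t} = s^(-2).
So (s^2 + 6*s - 3)Y = s^(-2) + (-3*s - 14).
Solve for Y(s) and write it as one ratio of polynomials.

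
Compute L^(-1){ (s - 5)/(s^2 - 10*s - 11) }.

Rewrite the denominator: s^2 - 10*s - 11 = (s - 5)^2 - 36.
The form in (s - 5) signals a first-shifting-theorem factor e^(5t).
Since L{cosh(6t)} = s/(s^2 - 36), the inverse is exp(5*t)*cosh(6*t).

exp(5*t)*cosh(6*t)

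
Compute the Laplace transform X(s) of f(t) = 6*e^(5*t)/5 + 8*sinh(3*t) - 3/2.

Apply the Laplace transform termwise.
L{-3/2} = (-3/2)/s; (6/5)·[L{e^(5t)} = 1/(s - 5)]; (8)·[L{sinh(3t)} = 3/(s^2 - 9)].

X(s) = 24/(s^2 - 9) + 6/(5*(s - 5)) - 3/(2*s)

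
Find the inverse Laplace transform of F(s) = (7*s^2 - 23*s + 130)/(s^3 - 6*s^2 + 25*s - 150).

4*exp(6*t) - sin(5*t) + 3*cos(5*t)

Factor the denominator: s^3 - 6*s^2 + 25*s - 150 = (s - 6)*(s^2 + 25).
Partial fraction decomposition gives [4/(s - 6)] + [3*s/(s^2 + 25)] + [-5/(s^2 + 25)].
Invert each term: 4/(s - 6) ↔ 4e^(6t); 3·s/(s^2 + 25) ↔ 3cos(5t); -1·5/(s^2 + 25) ↔ -sin(5t).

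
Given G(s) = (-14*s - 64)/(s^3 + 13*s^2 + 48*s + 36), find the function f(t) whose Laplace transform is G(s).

f(t) = -4*t*exp(-6*t) - 2*exp(-t) + 2*exp(-6*t)

Factor the denominator: s^3 + 13*s^2 + 48*s + 36 = (s + 1)*(s + 6)^2.
Partial fraction decomposition gives [2/(s + 6)] + [-4/(s + 6)^2] + [-2/(s + 1)].
Invert each term: 2/(s + 6) ↔ 2e^(-6t); -4/(s + 6)^2 ↔ -4t·e^(-6t); -2/(s + 1) ↔ -2e^(-t).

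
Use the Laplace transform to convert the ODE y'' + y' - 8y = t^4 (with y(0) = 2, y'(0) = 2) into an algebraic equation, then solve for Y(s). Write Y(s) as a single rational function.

Take the Laplace transform of both sides.
The derivative rules (L{y''} = s^2 Y - s·y(0) - y'(0) and L{y'} = sY - y(0), with y(0) = 2, y'(0) = 2) turn the left side into (s^2 + s - 8)Y - (2*s + 4).
The right side is L{t^4} = 24/s^5.
So (s^2 + s - 8)Y = 24/s^5 + (2*s + 4).
Divide through and combine into a single rational function.

Y(s) = (2*s^6 + 4*s^5 + 24)/(s^7 + s^6 - 8*s^5)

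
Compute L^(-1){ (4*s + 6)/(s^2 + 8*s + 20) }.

-5*exp(-4*t)*sin(2*t) + 4*exp(-4*t)*cos(2*t)

Complete the square in the denominator: s^2 + 8*s + 20 = (s + 4)^2 + 2^2.
Split the numerator to match: 4*s + 6 = 4·(s + 4) - 5·2.
Invert each term: 4·(s + 4)/((s + 4)^2 + 4) ↔ 4e^(-4t)cos(2t); -5·2/((s + 4)^2 + 4) ↔ -5e^(-4t)sin(2t).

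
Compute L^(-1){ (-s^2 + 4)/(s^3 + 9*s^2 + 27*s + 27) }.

-5*t^2*exp(-3*t)/2 + 6*t*exp(-3*t) - exp(-3*t)

Factor the denominator: s^3 + 9*s^2 + 27*s + 27 = (s + 3)^3.
Partial fraction decomposition gives [-1/(s + 3)] + [6/(s + 3)^2] + [-5/(s + 3)^3].
Invert each term: -1/(s + 3) ↔ -e^(-3t); 6/(s + 3)^2 ↔ 6t·e^(-3t); -5/(s + 3)^3 ↔ (-5/2)t^2·e^(-3t).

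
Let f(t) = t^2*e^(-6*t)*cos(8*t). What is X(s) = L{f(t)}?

X(s) = 2*(s + 6)*(s^2 + 12*s - 156)/(s^2 + 12*s + 100)^3

L{cos(8t)} = s/(s^2 + 64).
Multiplying by e^(-6t) shifts s → s + 6, so L{e^(-6*t)*cos(8*t)} = (s + 6)/((s + 6)^2 + 64).
Then apply L{t^2·g(t)} = (-1)^2 d^2/ds^2[G(s)] with G(s) = (s + 6)/((s + 6)^2 + 64):
differentiating 2 times and applying the sign gives 2*(s + 6)*(s^2 + 12*s - 156)/(s^2 + 12*s + 100)^3.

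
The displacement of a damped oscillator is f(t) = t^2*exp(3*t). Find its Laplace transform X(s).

L{e^(3t)} = 1/(s - 3).
Then apply L{t^2·g(t)} = (-1)^2 d^2/ds^2[G(s)] with G(s) = 1/(s - 3):
differentiating 2 times and applying the sign gives 2/(s - 3)^3.

X(s) = 2/(s - 3)^3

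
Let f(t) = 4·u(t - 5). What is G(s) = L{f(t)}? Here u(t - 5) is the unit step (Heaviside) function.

By the second shifting theorem, L{u(t - c)·g(t - c)} = e^(-cs)·H(s) with c = 5 and H(s) = L{g(t)}.
L{4} = 4/s.

G(s) = 4*exp(-5*s)/s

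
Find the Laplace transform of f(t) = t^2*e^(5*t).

2/(s - 5)^3

L{e^(5t)} = 1/(s - 5).
Then apply L{t^2·g(t)} = (-1)^2 d^2/ds^2[G(s)] with G(s) = 1/(s - 5):
differentiating 2 times and applying the sign gives 2/(s - 5)^3.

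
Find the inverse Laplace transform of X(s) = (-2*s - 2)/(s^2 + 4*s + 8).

exp(-2*t)*sin(2*t) - 2*exp(-2*t)*cos(2*t)

Complete the square in the denominator: s^2 + 4*s + 8 = (s + 2)^2 + 2^2.
Split the numerator to match: -2*s - 2 = -2·(s + 2) + 1·2.
Invert each term: -2·(s + 2)/((s + 2)^2 + 4) ↔ -2e^(-2t)cos(2t); 1·2/((s + 2)^2 + 4) ↔ e^(-2t)sin(2t).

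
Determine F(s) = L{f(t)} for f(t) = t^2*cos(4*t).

L{cos(4t)} = s/(s^2 + 16).
Then apply L{t^2·g(t)} = (-1)^2 d^2/ds^2[G(s)] with G(s) = s/(s^2 + 16):
differentiating 2 times and applying the sign gives 2*s*(s^2 - 48)/(s^2 + 16)^3.

F(s) = 2*s*(s^2 - 48)/(s^2 + 16)^3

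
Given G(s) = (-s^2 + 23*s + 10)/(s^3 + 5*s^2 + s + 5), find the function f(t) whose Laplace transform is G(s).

Factor the denominator: s^3 + 5*s^2 + s + 5 = (s + 5)*(s^2 + 1).
Partial fraction decomposition gives [-5/(s + 5)] + [4*s/(s^2 + 1)] + [3/(s^2 + 1)].
Invert each term: -5/(s + 5) ↔ -5e^(-5t); 4·s/(s^2 + 1) ↔ 4cos(t); 3·1/(s^2 + 1) ↔ 3sin(t).

f(t) = 3*sin(t) + 4*cos(t) - 5*exp(-5*t)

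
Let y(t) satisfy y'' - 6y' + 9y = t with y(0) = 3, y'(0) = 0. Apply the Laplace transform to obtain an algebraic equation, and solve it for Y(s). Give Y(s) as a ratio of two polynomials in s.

Y(s) = (3*s^3 - 18*s^2 + 1)/(s^4 - 6*s^3 + 9*s^2)

Apply the Laplace transform to the equation.
With L{y''} = s^2 Y - s·y(0) - y'(0) and L{y'} = sY - y(0), with y(0) = 3, y'(0) = 0: the LHS transforms to (s^2 - 6*s + 9)Y - (3*s - 18).
The right side is L{t} = s^(-2).
So (s^2 - 6*s + 9)Y = s^(-2) + (3*s - 18).
Divide through and combine into a single rational function.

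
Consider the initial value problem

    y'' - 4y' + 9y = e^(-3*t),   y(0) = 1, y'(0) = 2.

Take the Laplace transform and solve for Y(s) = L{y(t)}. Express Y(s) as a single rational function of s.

Laplace-transform each side.
The derivative rules (L{y''} = s^2 Y - s·y(0) - y'(0) and L{y'} = sY - y(0), with y(0) = 1, y'(0) = 2) turn the left side into (s^2 - 4*s + 9)Y - (s - 2).
The right side is L{e^(-3*t)} = 1/(s + 3).
So (s^2 - 4*s + 9)Y = 1/(s + 3) + (s - 2).
Solve for Y(s) and write it as one ratio of polynomials.

Y(s) = (s^2 + s - 5)/(s^3 - s^2 - 3*s + 27)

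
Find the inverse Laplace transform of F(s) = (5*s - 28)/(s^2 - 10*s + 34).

-exp(5*t)*sin(3*t) + 5*exp(5*t)*cos(3*t)

Complete the square in the denominator: s^2 - 10*s + 34 = (s - 5)^2 + 3^2.
Split the numerator to match: 5*s - 28 = 5·(s - 5) - 1·3.
Invert each term: 5·(s - 5)/((s - 5)^2 + 9) ↔ 5e^(5t)cos(3t); -1·3/((s - 5)^2 + 9) ↔ -e^(5t)sin(3t).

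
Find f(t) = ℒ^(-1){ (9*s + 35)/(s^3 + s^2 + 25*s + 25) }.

f(t) = 2*sin(5*t) - cos(5*t) + exp(-t)

Factor the denominator: s^3 + s^2 + 25*s + 25 = (s + 1)*(s^2 + 25).
Partial fraction decomposition gives [1/(s + 1)] + [-s/(s^2 + 25)] + [10/(s^2 + 25)].
Invert each term: 1/(s + 1) ↔ e^(-t); -1·s/(s^2 + 25) ↔ -cos(5t); 2·5/(s^2 + 25) ↔ 2sin(5t).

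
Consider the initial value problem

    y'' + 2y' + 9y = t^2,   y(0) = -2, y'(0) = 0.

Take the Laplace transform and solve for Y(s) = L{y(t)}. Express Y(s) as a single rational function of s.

Y(s) = (-2*s^4 - 4*s^3 + 2)/(s^5 + 2*s^4 + 9*s^3)

Take the Laplace transform of both sides.
Using L{y''} = s^2 Y - s·y(0) - y'(0) and L{y'} = sY - y(0), with y(0) = -2, y'(0) = 0, the left side becomes (s^2 + 2*s + 9)Y - (-2*s - 4).
The right side is L{t^2} = 2/s^3.
So (s^2 + 2*s + 9)Y = 2/s^3 + (-2*s - 4).
Solve for Y(s) and write it as one ratio of polynomials.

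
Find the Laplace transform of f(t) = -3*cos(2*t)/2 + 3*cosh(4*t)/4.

The transform is linear, so treat each term independently.
(3/4)·[L{cosh(4t)} = s/(s^2 - 16)]; (-3/2)·[L{cos(2t)} = s/(s^2 + 4)].

-3*s/(2*(s^2 + 4)) + 3*s/(4*(s^2 - 16))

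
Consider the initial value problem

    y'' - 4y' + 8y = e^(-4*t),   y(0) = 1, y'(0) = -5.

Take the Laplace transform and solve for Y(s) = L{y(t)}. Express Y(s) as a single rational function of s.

Y(s) = (s^2 - 5*s - 35)/(s^3 - 8*s + 32)

Take the Laplace transform of both sides.
With L{y''} = s^2 Y - s·y(0) - y'(0) and L{y'} = sY - y(0), with y(0) = 1, y'(0) = -5: the LHS transforms to (s^2 - 4*s + 8)Y - (s - 9).
The right side is L{e^(-4*t)} = 1/(s + 4).
So (s^2 - 4*s + 8)Y = 1/(s + 4) + (s - 9).
Divide through and combine into a single rational function.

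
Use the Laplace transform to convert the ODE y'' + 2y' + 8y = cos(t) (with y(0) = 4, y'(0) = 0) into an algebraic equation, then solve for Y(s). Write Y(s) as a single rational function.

Apply the Laplace transform to the equation.
Using L{y''} = s^2 Y - s·y(0) - y'(0) and L{y'} = sY - y(0), with y(0) = 4, y'(0) = 0, the left side becomes (s^2 + 2*s + 8)Y - (4*s + 8).
The right side is L{cos(t)} = s/(s^2 + 1).
So (s^2 + 2*s + 8)Y = s/(s^2 + 1) + (4*s + 8).
Divide through and combine into a single rational function.

Y(s) = (4*s^3 + 8*s^2 + 5*s + 8)/(s^4 + 2*s^3 + 9*s^2 + 2*s + 8)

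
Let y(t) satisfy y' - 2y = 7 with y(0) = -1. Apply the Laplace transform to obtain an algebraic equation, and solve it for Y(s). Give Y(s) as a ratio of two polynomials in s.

Y(s) = (-s + 7)/(s^2 - 2*s)

Take the Laplace transform of both sides.
The derivative rules (L{y'} = sY - y(0) = sY - (-1)) turn the left side into (s - 2)Y - (-1).
The right side is L{7} = 7/s.
So (s - 2)Y = 7/s + (-1).
Solve for Y(s) and write it as one ratio of polynomials.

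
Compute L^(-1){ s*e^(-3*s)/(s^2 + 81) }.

Heaviside(t - 3)*(cos(9*t - 27))

The factor e^(-3s) signals a time shift by c = 3 (second shifting theorem).
L{cos(9t)} = s/(s^2 + 81), so L^-1{s/(s^2 + 81)} = cos(9*t).
Hence the inverse is u(t - 3) times that function evaluated at t - 3.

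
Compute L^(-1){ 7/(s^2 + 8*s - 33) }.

Rewrite the denominator: s^2 + 8*s - 33 = (s + 4)^2 - 49.
The form in (s + 4) signals a first-shifting-theorem factor e^(-4t).
Since L{sinh(7t)} = 7/(s^2 - 49), the inverse is e^(-4*t)*sinh(7*t).

exp(-4*t)*sinh(7*t)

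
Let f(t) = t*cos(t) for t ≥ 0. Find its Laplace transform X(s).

X(s) = (s - 1)*(s + 1)/(s^2 + 1)^2

L{cos(t)} = s/(s^2 + 1).
Then apply L{t·g(t)} = -d/ds[G(s)] with G(s) = s/(s^2 + 1):
differentiating 1 time and applying the sign gives (s - 1)*(s + 1)/(s^2 + 1)^2.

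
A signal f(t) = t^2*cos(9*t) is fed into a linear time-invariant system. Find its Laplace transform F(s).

F(s) = 2*s*(s^2 - 243)/(s^2 + 81)^3

L{cos(9t)} = s/(s^2 + 81).
Then apply L{t^2·g(t)} = (-1)^2 d^2/ds^2[G(s)] with G(s) = s/(s^2 + 81):
differentiating 2 times and applying the sign gives 2*s*(s^2 - 243)/(s^2 + 81)^3.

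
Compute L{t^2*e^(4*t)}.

L{e^(4t)} = 1/(s - 4).
Then apply L{t^2·g(t)} = (-1)^2 d^2/ds^2[H(s)] with H(s) = 1/(s - 4):
differentiating 2 times and applying the sign gives 2/(s - 4)^3.

2/(s - 4)^3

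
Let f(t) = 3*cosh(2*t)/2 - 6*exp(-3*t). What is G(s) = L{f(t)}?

The transform is linear, so treat each term independently.
(-6)·[L{e^(-3t)} = 1/(s + 3)]; (3/2)·[L{cosh(2t)} = s/(s^2 - 4)].

G(s) = 3*s/(2*(s^2 - 4)) - 6/(s + 3)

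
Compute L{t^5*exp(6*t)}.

120/(s - 6)^6

L{t^5} = 5!/s^6 = 120/s^6.
By the first shifting theorem, multiplying by e^(6t) replaces s with s - 6.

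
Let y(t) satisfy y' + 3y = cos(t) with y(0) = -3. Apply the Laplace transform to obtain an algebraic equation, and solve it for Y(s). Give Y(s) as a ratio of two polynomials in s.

Transform both sides with L{·}.
The derivative rules (L{y'} = sY - y(0) = sY - (-3)) turn the left side into (s + 3)Y - (-3).
The right side is L{cos(t)} = s/(s^2 + 1).
So (s + 3)Y = s/(s^2 + 1) + (-3).
Solve for Y(s) and write it as one ratio of polynomials.

Y(s) = (-3*s^2 + s - 3)/(s^3 + 3*s^2 + s + 3)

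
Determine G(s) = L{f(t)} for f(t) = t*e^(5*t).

L{t} = 1!/s^2 = 1/s^2.
By the first shifting theorem, multiplying by e^(5t) replaces s with s - 5.

G(s) = (s - 5)^(-2)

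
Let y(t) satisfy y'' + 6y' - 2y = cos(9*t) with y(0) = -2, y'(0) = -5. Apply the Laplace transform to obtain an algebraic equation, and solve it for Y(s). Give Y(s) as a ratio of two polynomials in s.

Apply the Laplace transform to the equation.
The derivative rules (L{y''} = s^2 Y - s·y(0) - y'(0) and L{y'} = sY - y(0), with y(0) = -2, y'(0) = -5) turn the left side into (s^2 + 6*s - 2)Y - (-2*s - 17).
The right side is L{cos(9*t)} = s/(s^2 + 81).
So (s^2 + 6*s - 2)Y = s/(s^2 + 81) + (-2*s - 17).
Divide through and combine into a single rational function.

Y(s) = (-2*s^3 - 17*s^2 - 161*s - 1377)/(s^4 + 6*s^3 + 79*s^2 + 486*s - 162)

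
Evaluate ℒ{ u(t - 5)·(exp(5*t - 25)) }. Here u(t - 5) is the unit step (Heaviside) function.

exp(-5*s)/(s - 5)

By the second shifting theorem, L{u(t - c)·g(t - c)} = e^(-cs)·G(s) with c = 5 and G(s) = L{g(t)}.
L{e^(5t)} = 1/(s - 5).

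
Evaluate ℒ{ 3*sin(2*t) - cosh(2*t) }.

-s/(s^2 - 4) + 6/(s^2 + 4)

Apply the Laplace transform termwise.
(3)·[L{sin(2t)} = 2/(s^2 + 4)]; (-1)·[L{cosh(2t)} = s/(s^2 - 4)].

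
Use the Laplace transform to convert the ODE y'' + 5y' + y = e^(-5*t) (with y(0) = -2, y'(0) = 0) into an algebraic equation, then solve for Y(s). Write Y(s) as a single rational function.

Y(s) = (-2*s^2 - 20*s - 49)/(s^3 + 10*s^2 + 26*s + 5)

Apply the Laplace transform to the equation.
With L{y''} = s^2 Y - s·y(0) - y'(0) and L{y'} = sY - y(0), with y(0) = -2, y'(0) = 0: the LHS transforms to (s^2 + 5*s + 1)Y - (-2*s - 10).
The right side is L{e^(-5*t)} = 1/(s + 5).
So (s^2 + 5*s + 1)Y = 1/(s + 5) + (-2*s - 10).
Solve for Y(s) and write it as one ratio of polynomials.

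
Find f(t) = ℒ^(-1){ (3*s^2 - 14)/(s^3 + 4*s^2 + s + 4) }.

f(t) = -4*sin(t) + cos(t) + 2*exp(-4*t)

Factor the denominator: s^3 + 4*s^2 + s + 4 = (s + 4)*(s^2 + 1).
Partial fraction decomposition gives [2/(s + 4)] + [s/(s^2 + 1)] + [-4/(s^2 + 1)].
Invert each term: 2/(s + 4) ↔ 2e^(-4t); 1·s/(s^2 + 1) ↔ cos(t); -4·1/(s^2 + 1) ↔ -4sin(t).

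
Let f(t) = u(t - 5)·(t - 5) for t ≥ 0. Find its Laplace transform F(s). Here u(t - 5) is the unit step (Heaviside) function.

By the second shifting theorem, L{u(t - c)·g(t - c)} = e^(-cs)·G(s) with c = 5 and G(s) = L{g(t)}.
L{t} = 1!/s^2 = 1/s^2.

F(s) = exp(-5*s)/s^2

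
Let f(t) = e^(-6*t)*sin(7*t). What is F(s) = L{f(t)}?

F(s) = 7/((s + 6)^2 + 49)

L{sin(7t)} = 7/(s^2 + 49).
By the first shifting theorem, multiplying by e^(-6t) replaces s with s + 6.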